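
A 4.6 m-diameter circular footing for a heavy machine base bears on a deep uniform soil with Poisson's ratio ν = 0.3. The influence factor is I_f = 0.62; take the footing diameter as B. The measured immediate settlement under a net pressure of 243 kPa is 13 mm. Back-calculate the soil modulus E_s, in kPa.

E_s ≈ 48500 kPa

S_e = q·B·(1−ν²)/E_s · I_f  ⇒  E_s = q·B·(1−ν²)·I_f / S_e.
E_s = 243 × 4.6 × 0.91 × 0.62 / 0.013 = 48510 kPa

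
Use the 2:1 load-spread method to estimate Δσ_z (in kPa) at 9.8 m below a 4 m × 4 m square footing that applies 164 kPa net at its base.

By the 2:1 method the load spreads at 1 horizontal : 2 vertical, so at depth z the loaded area has grown by z in each plan dimension:
Δσ = qBL/((B+z)(L+z)) = 164×4×4/((4+9.8)(4+9.8)) = 13.779 kPa

Δσ_z ≈ 13.8 kPa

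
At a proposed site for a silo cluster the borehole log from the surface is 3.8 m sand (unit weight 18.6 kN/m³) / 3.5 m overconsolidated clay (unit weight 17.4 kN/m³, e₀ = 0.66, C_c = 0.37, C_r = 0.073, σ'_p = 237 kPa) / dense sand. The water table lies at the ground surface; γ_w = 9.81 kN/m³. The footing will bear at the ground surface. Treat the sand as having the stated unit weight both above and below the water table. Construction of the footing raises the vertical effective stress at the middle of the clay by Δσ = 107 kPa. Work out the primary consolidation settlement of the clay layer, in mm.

Mid-depth of clay below the ground surface: z = 3.8 + 3.5/2 = 5.55 m.
Total vertical stress at mid-clay: σ_v = 18.6×3.8 + 17.4×1.75 = 101.13 kPa.
Pore pressure: u = 9.81×(5.55 − 0) = 54.446 kPa.
Initial effective stress: σ'_0 = σ_v − u = 101.13 − 54.446 = 46.684 kPa.
Final effective stress: σ'_f = 46.684 + 107 = 153.68 kPa.
σ'_f = 153.68 ≤ σ'_p = 237 kPa, so the clay remains overconsolidated and only the recompression index applies:
S_c = C_r·H/(1+e₀)·log₁₀(σ'_f/σ'_0) = 0.073×3.5/1.66×log₁₀(153.68/46.684)
    = 0.15391 × 0.51745 = 0.07964 m

S_c ≈ 79.6 mm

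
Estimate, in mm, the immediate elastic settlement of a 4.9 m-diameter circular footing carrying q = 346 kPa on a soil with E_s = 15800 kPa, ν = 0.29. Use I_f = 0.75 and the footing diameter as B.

Immediate (elastic) settlement: S_e = q·B·(1−ν²)/E_s · I_f.
S_e = 346 × 4.9 × (1 − 0.29²) / 15800 × 0.75
    = 346 × 4.9 × 0.9159 / 15800 × 0.75
    = 0.07371 m = 73.71 mm

S_e ≈ 73.7 mm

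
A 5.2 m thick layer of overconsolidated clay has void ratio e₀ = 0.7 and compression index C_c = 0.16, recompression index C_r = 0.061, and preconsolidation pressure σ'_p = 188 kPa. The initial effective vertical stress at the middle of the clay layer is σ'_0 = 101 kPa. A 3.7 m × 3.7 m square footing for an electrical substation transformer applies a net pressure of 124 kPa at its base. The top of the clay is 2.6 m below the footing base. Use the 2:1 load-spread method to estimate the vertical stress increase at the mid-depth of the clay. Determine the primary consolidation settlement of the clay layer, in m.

S_c ≈ 0.0156 m

Mid-depth of clay below the footing base: z = 2.6 + 5.2/2 = 5.2 m.
Stress increase at mid-clay by the 2:1 spreading method:
Δσ = qBL/((B+z)(L+z)) = 124×3.7×3.7/((3.7+5.2)(3.7+5.2)) = 21.431 kPa
Final effective stress: σ'_f = 101 + 21.431 = 122.43 kPa.
σ'_f = 122.43 ≤ σ'_p = 188 kPa, so the clay remains overconsolidated and only the recompression index applies:
S_c = C_r·H/(1+e₀)·log₁₀(σ'_f/σ'_0) = 0.061×5.2/1.7×log₁₀(122.43/101)
    = 0.18659 × 0.083566 = 0.01559 m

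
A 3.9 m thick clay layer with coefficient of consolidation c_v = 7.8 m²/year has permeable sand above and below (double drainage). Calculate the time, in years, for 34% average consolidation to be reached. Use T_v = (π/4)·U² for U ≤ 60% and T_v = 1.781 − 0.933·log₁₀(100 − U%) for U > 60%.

t ≈ 0.0443 years

Drainage path length: H_d = H/2 = 1.95 m (double drainage).
U ≤ 60%: T_v = (π/4)·U² = (π/4)×0.34² = 0.090792.
t = T_v·H_d²/c_v = 0.090792×1.95²/7.8 = 0.04426 years.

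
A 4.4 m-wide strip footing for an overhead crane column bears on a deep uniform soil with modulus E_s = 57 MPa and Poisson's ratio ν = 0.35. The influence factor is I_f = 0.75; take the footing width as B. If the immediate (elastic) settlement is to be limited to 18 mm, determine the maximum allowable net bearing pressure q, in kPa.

E_s = 57 MPa = 57000 kPa.
S_e = q·B·(1−ν²)/E_s · I_f  ⇒  q = S_e·E_s / (B·(1−ν²)·I_f).
q = 0.018 × 57000 / (4.4 × 0.8775 × 0.75) = 354.3 kPa

q ≈ 354 kPa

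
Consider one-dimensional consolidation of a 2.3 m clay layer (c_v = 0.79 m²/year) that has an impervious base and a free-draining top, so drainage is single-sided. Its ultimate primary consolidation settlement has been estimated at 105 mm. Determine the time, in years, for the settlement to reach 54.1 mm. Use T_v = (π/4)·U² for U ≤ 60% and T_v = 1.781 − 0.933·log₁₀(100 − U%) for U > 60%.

t ≈ 1.4 years

Drainage path length: H_d = H = 2.3 m (single drainage).
U = S(t)/S_ult = 54.1/105 = 0.5152.
U ≤ 60%: T_v = (π/4)·U² = (π/4)×0.51524² = 0.2085.
t = T_v·H_d²/c_v = 0.2085×2.3²/0.79 = 1.396 years.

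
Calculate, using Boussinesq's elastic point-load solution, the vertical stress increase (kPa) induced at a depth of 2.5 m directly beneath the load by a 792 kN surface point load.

Δσ_z ≈ 60.5 kPa

Boussinesq vertical stress below a point load on an elastic half-space:
Δσ_z = 3P/(2πz²) · [1 + (r/z)²]^(−5/2)
r/z = 0/2.5 = 0; [1+(r/z)²]^(−5/2) = 1.
Δσ_z = 3×792/(2π×2.5²) × 1 = 60.504 × 1 = 60.5 kPa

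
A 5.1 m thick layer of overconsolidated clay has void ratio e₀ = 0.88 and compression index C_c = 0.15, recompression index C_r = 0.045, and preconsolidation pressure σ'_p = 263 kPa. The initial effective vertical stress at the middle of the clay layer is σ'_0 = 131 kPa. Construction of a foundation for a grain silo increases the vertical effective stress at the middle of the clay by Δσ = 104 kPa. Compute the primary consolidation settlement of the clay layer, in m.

Final effective stress: σ'_f = 131 + 104 = 235 kPa.
σ'_f = 235 ≤ σ'_p = 263 kPa, so the clay remains overconsolidated and only the recompression index applies:
S_c = C_r·H/(1+e₀)·log₁₀(σ'_f/σ'_0) = 0.045×5.1/1.88×log₁₀(235/131)
    = 0.12208 × 0.2538 = 0.03098 m

S_c ≈ 0.031 m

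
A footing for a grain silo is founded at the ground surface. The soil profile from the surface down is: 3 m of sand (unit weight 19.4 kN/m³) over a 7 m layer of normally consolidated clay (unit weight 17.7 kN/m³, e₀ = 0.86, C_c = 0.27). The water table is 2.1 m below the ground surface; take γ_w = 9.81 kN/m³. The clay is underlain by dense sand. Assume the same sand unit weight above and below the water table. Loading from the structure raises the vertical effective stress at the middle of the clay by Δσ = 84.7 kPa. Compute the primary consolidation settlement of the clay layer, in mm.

Mid-depth of clay below the ground surface: z = 3 + 7/2 = 6.5 m.
Total vertical stress at mid-clay: σ_v = 19.4×3 + 17.7×3.5 = 120.15 kPa.
Pore pressure: u = 9.81×(6.5 − 2.1) = 43.164 kPa.
Initial effective stress: σ'_0 = σ_v − u = 120.15 − 43.164 = 76.986 kPa.
Final effective stress: σ'_f = σ'_0 + Δσ = 76.986 + 84.7 = 161.69 kPa.
Normally consolidated clay, so the full stress increment lies on the virgin compression line:
S_c = C_c·H/(1+e₀)·log₁₀(σ'_f/σ'_0) = 0.27×7/(1+0.86)×log₁₀(161.69/76.986)
    = 1.0161 × 0.32227 = 0.3275 m

S_c ≈ 327 mm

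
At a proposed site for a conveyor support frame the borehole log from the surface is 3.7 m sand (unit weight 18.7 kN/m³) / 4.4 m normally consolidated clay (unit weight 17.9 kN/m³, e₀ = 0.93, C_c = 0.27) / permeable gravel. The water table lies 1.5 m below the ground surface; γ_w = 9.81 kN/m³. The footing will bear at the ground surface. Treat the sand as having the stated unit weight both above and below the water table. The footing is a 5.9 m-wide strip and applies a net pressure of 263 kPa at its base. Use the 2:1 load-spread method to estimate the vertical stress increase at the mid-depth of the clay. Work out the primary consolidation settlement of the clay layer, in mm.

S_c ≈ 295 mm

Mid-depth of clay below the ground surface: z = 3.7 + 4.4/2 = 5.9 m.
Total vertical stress at mid-clay: σ_v = 18.7×3.7 + 17.9×2.2 = 108.57 kPa.
Pore pressure: u = 9.81×(5.9 − 1.5) = 43.164 kPa.
Initial effective stress: σ'_0 = σ_v − u = 108.57 − 43.164 = 65.406 kPa.
Stress increase at mid-clay by the 2:1 spreading method:
Δσ = qB/(B+z) = 263×5.9/(5.9+5.9) = 131.5 kPa
Final effective stress: σ'_f = σ'_0 + Δσ = 65.406 + 131.5 = 196.91 kPa.
Normally consolidated clay, so the full stress increment lies on the virgin compression line:
S_c = C_c·H/(1+e₀)·log₁₀(σ'_f/σ'_0) = 0.27×4.4/(1+0.93)×log₁₀(196.91/65.406)
    = 0.61554 × 0.47865 = 0.2946 m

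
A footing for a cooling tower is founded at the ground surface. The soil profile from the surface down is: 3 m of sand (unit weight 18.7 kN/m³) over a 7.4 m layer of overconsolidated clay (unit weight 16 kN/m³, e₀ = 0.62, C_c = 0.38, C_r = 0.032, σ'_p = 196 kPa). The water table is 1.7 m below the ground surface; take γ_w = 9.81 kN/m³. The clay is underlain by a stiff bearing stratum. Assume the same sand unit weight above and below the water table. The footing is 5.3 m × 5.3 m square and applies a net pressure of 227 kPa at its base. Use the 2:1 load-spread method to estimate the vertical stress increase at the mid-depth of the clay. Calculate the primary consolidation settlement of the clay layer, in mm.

S_c ≈ 32.5 mm

Mid-depth of clay below the ground surface: z = 3 + 7.4/2 = 6.7 m.
Total vertical stress at mid-clay: σ_v = 18.7×3 + 16×3.7 = 115.3 kPa.
Pore pressure: u = 9.81×(6.7 − 1.7) = 49.05 kPa.
Initial effective stress: σ'_0 = σ_v − u = 115.3 − 49.05 = 66.25 kPa.
Stress increase at mid-clay by the 2:1 spreading method:
Δσ = qBL/((B+z)(L+z)) = 227×5.3×5.3/((5.3+6.7)(5.3+6.7)) = 44.281 kPa
Final effective stress: σ'_f = 66.25 + 44.281 = 110.53 kPa.
σ'_f = 110.53 ≤ σ'_p = 196 kPa, so the clay remains overconsolidated and only the recompression index applies:
S_c = C_r·H/(1+e₀)·log₁₀(σ'_f/σ'_0) = 0.032×7.4/1.62×log₁₀(110.53/66.25)
    = 0.14617 × 0.22229 = 0.03249 m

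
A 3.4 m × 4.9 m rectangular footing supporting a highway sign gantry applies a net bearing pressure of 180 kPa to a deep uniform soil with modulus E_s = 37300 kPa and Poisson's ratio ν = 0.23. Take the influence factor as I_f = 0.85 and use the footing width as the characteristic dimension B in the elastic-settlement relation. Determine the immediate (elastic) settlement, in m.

Immediate (elastic) settlement: S_e = q·B·(1−ν²)/E_s · I_f.
S_e = 180 × 3.4 × (1 − 0.23²) / 37300 × 0.85
    = 180 × 3.4 × 0.9471 / 37300 × 0.85
    = 0.01321 m

S_e ≈ 0.0132 m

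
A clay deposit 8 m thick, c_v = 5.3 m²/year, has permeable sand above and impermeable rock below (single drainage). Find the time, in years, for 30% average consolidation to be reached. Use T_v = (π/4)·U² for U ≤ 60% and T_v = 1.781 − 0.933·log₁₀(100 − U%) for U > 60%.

Drainage path length: H_d = H = 8 m (single drainage).
U ≤ 60%: T_v = (π/4)·U² = (π/4)×0.3² = 0.070686.
t = T_v·H_d²/c_v = 0.070686×8²/5.3 = 0.8536 years.

t ≈ 0.854 years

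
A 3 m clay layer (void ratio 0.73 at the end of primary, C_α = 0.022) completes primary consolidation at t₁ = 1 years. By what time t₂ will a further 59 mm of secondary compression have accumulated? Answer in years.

S_s = C_α·H/(1+e_p)·log₁₀(t₂/t₁) ⇒ log₁₀(t₂/t₁) = S_s·(1+e_p)/(C_α·H).
log₁₀(t₂/t₁) = 0.059 × (1+0.73) / (0.022×3) = 1.547
t₂ = t₁ × 10^1.547 = 1 × 35.2 = 35.2 years

t₂ ≈ 35.2 years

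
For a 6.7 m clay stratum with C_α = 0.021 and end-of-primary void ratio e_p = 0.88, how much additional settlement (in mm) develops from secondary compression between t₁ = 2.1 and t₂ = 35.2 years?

Secondary compression: S_s = C_α·H/(1+e_p)·log₁₀(t₂/t₁)
S_s = 0.021×6.7/(1+0.88)×log₁₀(35.2/2.1)
    = 0.07484 × 1.224 = 0.09163 m

S_s ≈ 91.6 mm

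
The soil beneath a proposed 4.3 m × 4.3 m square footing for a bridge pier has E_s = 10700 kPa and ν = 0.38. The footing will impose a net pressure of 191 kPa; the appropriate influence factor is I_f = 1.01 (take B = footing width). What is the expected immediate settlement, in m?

Immediate (elastic) settlement: S_e = q·B·(1−ν²)/E_s · I_f.
S_e = 191 × 4.3 × (1 − 0.38²) / 10700 × 1.01
    = 191 × 4.3 × 0.8556 / 10700 × 1.01
    = 0.06633 m

S_e ≈ 0.0663 m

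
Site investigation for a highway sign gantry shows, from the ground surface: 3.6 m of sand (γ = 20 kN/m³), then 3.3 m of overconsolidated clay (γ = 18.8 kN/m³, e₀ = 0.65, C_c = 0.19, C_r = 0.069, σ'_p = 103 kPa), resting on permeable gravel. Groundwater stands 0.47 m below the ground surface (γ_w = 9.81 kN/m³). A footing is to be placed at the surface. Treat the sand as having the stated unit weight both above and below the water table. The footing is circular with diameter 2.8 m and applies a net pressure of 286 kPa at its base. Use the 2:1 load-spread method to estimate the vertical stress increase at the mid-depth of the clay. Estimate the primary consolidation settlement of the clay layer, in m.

Mid-depth of clay below the ground surface: z = 3.6 + 3.3/2 = 5.25 m.
Total vertical stress at mid-clay: σ_v = 20×3.6 + 18.8×1.65 = 103.02 kPa.
Pore pressure: u = 9.81×(5.25 − 0.47) = 46.892 kPa.
Initial effective stress: σ'_0 = σ_v − u = 103.02 − 46.892 = 56.128 kPa.
Stress increase at mid-clay by the 2:1 spreading method:
Δσ ≈ qD²/(D+z)² = 286×2.8²/(2.8+5.25)² = 34.601 kPa
Final effective stress: σ'_f = 56.128 + 34.601 = 90.729 kPa.
σ'_f = 90.729 ≤ σ'_p = 103 kPa, so the clay remains overconsolidated and only the recompression index applies:
S_c = C_r·H/(1+e₀)·log₁₀(σ'_f/σ'_0) = 0.069×3.3/1.65×log₁₀(90.729/56.128)
    = 0.138 × 0.20857 = 0.02878 m

S_c ≈ 0.0288 m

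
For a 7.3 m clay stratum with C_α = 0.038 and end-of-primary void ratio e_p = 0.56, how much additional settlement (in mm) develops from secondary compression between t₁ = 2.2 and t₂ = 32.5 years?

Secondary compression: S_s = C_α·H/(1+e_p)·log₁₀(t₂/t₁)
S_s = 0.038×7.3/(1+0.56)×log₁₀(32.5/2.2)
    = 0.1778 × 1.169 = 0.208 m

S_s ≈ 208 mm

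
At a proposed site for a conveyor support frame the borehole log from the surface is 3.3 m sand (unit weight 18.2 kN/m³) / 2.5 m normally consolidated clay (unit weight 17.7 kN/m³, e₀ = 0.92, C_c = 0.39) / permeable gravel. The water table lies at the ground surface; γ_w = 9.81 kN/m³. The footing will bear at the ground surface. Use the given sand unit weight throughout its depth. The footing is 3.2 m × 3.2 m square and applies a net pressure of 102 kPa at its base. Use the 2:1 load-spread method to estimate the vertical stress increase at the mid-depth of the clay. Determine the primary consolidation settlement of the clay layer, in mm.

S_c ≈ 83.9 mm

Mid-depth of clay below the ground surface: z = 3.3 + 2.5/2 = 4.55 m.
Total vertical stress at mid-clay: σ_v = 18.2×3.3 + 17.7×1.25 = 82.185 kPa.
Pore pressure: u = 9.81×(4.55 − 0) = 44.636 kPa.
Initial effective stress: σ'_0 = σ_v − u = 82.185 − 44.636 = 37.549 kPa.
Stress increase at mid-clay by the 2:1 spreading method:
Δσ = qBL/((B+z)(L+z)) = 102×3.2×3.2/((3.2+4.55)(3.2+4.55)) = 17.39 kPa
Final effective stress: σ'_f = σ'_0 + Δσ = 37.549 + 17.39 = 54.939 kPa.
Normally consolidated clay, so the full stress increment lies on the virgin compression line:
S_c = C_c·H/(1+e₀)·log₁₀(σ'_f/σ'_0) = 0.39×2.5/(1+0.92)×log₁₀(54.939/37.549)
    = 0.50781 × 0.16528 = 0.08393 m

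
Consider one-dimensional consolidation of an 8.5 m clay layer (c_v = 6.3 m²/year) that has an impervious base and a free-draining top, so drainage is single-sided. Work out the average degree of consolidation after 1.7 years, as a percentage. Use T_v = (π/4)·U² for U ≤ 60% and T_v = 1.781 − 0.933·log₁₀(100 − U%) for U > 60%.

Drainage path length: H_d = H = 8.5 m (single drainage).
T_v = c_v·t/H_d² = 6.3×1.7/8.5² = 0.14824.
T_v = 0.14824 corresponds to the U ≤ 60% branch:
U = √(4T_v/π) = 0.4344

U ≈ 43.4 %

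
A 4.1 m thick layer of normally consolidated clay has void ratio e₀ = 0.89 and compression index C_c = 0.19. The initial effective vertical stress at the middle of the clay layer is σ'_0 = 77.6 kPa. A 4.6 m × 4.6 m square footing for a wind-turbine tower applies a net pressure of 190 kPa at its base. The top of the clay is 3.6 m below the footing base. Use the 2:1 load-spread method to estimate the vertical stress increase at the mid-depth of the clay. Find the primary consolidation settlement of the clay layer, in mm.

Mid-depth of clay below the footing base: z = 3.6 + 4.1/2 = 5.65 m.
Stress increase at mid-clay by the 2:1 spreading method:
Δσ = qBL/((B+z)(L+z)) = 190×4.6×4.6/((4.6+5.65)(4.6+5.65)) = 38.267 kPa
Final effective stress: σ'_f = σ'_0 + Δσ = 77.6 + 38.267 = 115.87 kPa.
Normally consolidated clay, so the full stress increment lies on the virgin compression line:
S_c = C_c·H/(1+e₀)·log₁₀(σ'_f/σ'_0) = 0.19×4.1/(1+0.89)×log₁₀(115.87/77.6)
    = 0.41217 × 0.17411 = 0.07176 m

S_c ≈ 71.8 mm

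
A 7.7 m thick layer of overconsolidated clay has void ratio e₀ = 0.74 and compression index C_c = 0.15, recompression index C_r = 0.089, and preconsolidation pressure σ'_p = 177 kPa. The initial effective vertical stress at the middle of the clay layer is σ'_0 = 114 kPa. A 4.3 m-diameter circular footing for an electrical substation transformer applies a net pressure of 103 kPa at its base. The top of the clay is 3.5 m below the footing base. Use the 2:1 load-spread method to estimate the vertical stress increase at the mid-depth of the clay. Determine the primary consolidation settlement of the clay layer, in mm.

S_c ≈ 19.9 mm

Mid-depth of clay below the footing base: z = 3.5 + 7.7/2 = 7.35 m.
Stress increase at mid-clay by the 2:1 spreading method:
Δσ ≈ qD²/(D+z)² = 103×4.3²/(4.3+7.35)² = 14.032 kPa
Final effective stress: σ'_f = 114 + 14.032 = 128.03 kPa.
σ'_f = 128.03 ≤ σ'_p = 177 kPa, so the clay remains overconsolidated and only the recompression index applies:
S_c = C_r·H/(1+e₀)·log₁₀(σ'_f/σ'_0) = 0.089×7.7/1.74×log₁₀(128.03/114)
    = 0.39385 × 0.050407 = 0.01985 m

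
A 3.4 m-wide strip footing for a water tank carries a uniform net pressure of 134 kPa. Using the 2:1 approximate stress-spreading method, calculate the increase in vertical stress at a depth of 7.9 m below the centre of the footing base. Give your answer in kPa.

Δσ_z ≈ 40.3 kPa

By the 2:1 method the load spreads at 1 horizontal : 2 vertical, so at depth z the loaded area has grown by z in each plan dimension:
Δσ = qB/(B+z) = 134×3.4/(3.4+7.9) = 40.319 kPa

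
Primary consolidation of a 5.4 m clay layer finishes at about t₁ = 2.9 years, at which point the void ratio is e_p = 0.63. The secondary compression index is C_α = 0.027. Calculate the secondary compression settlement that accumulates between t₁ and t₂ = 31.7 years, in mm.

Secondary compression: S_s = C_α·H/(1+e_p)·log₁₀(t₂/t₁)
S_s = 0.027×5.4/(1+0.63)×log₁₀(31.7/2.9)
    = 0.08945 × 1.039 = 0.09291 m

S_s ≈ 92.9 mm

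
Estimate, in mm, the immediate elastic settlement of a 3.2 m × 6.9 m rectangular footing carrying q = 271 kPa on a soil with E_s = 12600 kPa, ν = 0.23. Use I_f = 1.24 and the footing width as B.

Immediate (elastic) settlement: S_e = q·B·(1−ν²)/E_s · I_f.
S_e = 271 × 3.2 × (1 − 0.23²) / 12600 × 1.24
    = 271 × 3.2 × 0.9471 / 12600 × 1.24
    = 0.08083 m = 80.83 mm

S_e ≈ 80.8 mm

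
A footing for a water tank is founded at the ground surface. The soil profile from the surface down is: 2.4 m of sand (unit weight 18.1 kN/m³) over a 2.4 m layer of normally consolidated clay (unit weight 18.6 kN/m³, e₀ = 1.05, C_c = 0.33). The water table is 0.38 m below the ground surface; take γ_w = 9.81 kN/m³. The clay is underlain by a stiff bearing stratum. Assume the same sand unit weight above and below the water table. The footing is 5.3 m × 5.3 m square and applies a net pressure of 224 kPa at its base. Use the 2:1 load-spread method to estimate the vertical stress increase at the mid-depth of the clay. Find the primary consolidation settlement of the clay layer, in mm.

S_c ≈ 202 mm

Mid-depth of clay below the ground surface: z = 2.4 + 2.4/2 = 3.6 m.
Total vertical stress at mid-clay: σ_v = 18.1×2.4 + 18.6×1.2 = 65.76 kPa.
Pore pressure: u = 9.81×(3.6 − 0.38) = 31.588 kPa.
Initial effective stress: σ'_0 = σ_v − u = 65.76 − 31.588 = 34.172 kPa.
Stress increase at mid-clay by the 2:1 spreading method:
Δσ = qBL/((B+z)(L+z)) = 224×5.3×5.3/((5.3+3.6)(5.3+3.6)) = 79.436 kPa
Final effective stress: σ'_f = σ'_0 + Δσ = 34.172 + 79.436 = 113.61 kPa.
Normally consolidated clay, so the full stress increment lies on the virgin compression line:
S_c = C_c·H/(1+e₀)·log₁₀(σ'_f/σ'_0) = 0.33×2.4/(1+1.05)×log₁₀(113.61/34.172)
    = 0.38634 × 0.52175 = 0.2016 m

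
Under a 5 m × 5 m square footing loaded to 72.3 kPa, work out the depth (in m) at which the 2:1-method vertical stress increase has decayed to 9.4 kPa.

z ≈ 8.87 m

2:1 spreading — at depth z the loaded area has grown by z in each plan dimension:
qB²/(B+z)² = Δσ_z ⇒ z = B(√(q/Δσ_z) − 1) = 5×(√(72.3/9.4) − 1) = 8.867 m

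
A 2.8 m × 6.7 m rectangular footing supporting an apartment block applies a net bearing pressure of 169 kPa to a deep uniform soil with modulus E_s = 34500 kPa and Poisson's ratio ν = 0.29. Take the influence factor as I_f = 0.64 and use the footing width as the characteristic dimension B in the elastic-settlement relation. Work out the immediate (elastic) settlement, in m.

Immediate (elastic) settlement: S_e = q·B·(1−ν²)/E_s · I_f.
S_e = 169 × 2.8 × (1 − 0.29²) / 34500 × 0.64
    = 169 × 2.8 × 0.9159 / 34500 × 0.64
    = 0.00804 m

S_e ≈ 0.00804 m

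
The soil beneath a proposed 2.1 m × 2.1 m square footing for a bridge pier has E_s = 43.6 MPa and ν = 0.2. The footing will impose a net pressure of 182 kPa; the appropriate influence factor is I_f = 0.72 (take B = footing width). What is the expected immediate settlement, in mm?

S_e ≈ 6.06 mm

Immediate (elastic) settlement: S_e = q·B·(1−ν²)/E_s · I_f.
E_s = 43.6 MPa = 43600 kPa.
S_e = 182 × 2.1 × (1 − 0.2²) / 43600 × 0.72
    = 182 × 2.1 × 0.96 / 43600 × 0.72
    = 0.006059 m = 6.059 mm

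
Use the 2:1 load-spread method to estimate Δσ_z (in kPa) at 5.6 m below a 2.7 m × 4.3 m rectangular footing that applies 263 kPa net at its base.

Δσ_z ≈ 37.2 kPa

By the 2:1 method the load spreads at 1 horizontal : 2 vertical, so at depth z the loaded area has grown by z in each plan dimension:
Δσ = qBL/((B+z)(L+z)) = 263×2.7×4.3/((2.7+5.6)(4.3+5.6)) = 37.16 kPa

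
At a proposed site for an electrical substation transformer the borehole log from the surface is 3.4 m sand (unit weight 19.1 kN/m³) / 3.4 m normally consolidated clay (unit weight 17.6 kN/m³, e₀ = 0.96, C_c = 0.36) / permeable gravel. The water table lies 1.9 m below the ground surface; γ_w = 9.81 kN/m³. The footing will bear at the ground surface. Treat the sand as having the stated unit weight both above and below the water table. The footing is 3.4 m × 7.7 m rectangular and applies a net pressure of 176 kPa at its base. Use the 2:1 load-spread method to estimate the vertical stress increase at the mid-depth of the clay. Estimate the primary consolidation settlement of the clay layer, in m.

S_c ≈ 0.139 m

Mid-depth of clay below the ground surface: z = 3.4 + 3.4/2 = 5.1 m.
Total vertical stress at mid-clay: σ_v = 19.1×3.4 + 17.6×1.7 = 94.86 kPa.
Pore pressure: u = 9.81×(5.1 − 1.9) = 31.392 kPa.
Initial effective stress: σ'_0 = σ_v − u = 94.86 − 31.392 = 63.468 kPa.
Stress increase at mid-clay by the 2:1 spreading method:
Δσ = qBL/((B+z)(L+z)) = 176×3.4×7.7/((3.4+5.1)(7.7+5.1)) = 42.35 kPa
Final effective stress: σ'_f = σ'_0 + Δσ = 63.468 + 42.35 = 105.82 kPa.
Normally consolidated clay, so the full stress increment lies on the virgin compression line:
S_c = C_c·H/(1+e₀)·log₁₀(σ'_f/σ'_0) = 0.36×3.4/(1+0.96)×log₁₀(105.82/63.468)
    = 0.62449 × 0.22201 = 0.1386 m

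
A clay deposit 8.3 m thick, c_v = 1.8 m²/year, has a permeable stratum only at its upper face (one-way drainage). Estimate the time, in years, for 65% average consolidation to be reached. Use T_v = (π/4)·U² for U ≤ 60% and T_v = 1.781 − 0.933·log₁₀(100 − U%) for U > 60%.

t ≈ 13 years

Drainage path length: H_d = H = 8.3 m (single drainage).
U > 60%: T_v = 1.781 − 0.933·log₁₀(100 − 65) = 0.34038.
t = T_v·H_d²/c_v = 0.34038×8.3²/1.8 = 13.03 years.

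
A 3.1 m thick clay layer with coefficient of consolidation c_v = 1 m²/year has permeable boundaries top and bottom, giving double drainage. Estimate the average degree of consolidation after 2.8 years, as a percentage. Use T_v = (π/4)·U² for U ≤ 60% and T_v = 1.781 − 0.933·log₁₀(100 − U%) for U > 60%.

U ≈ 95.4 %

Drainage path length: H_d = H/2 = 1.55 m (double drainage).
T_v = c_v·t/H_d² = 1×2.8/1.55² = 1.1655.
T_v = 1.1655 corresponds to the U > 60% branch:
U = 1 − 10^((1.781 − T_v)/0.933)/100 = 0.9543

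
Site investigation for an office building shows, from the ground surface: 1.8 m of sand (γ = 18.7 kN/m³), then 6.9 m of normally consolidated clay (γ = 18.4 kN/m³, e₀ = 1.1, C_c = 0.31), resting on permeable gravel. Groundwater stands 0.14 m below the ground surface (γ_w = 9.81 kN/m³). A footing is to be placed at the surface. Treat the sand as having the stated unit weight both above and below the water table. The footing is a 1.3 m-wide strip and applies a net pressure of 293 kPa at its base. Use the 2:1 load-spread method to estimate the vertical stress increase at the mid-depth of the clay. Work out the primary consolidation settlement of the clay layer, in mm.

Mid-depth of clay below the ground surface: z = 1.8 + 6.9/2 = 5.25 m.
Total vertical stress at mid-clay: σ_v = 18.7×1.8 + 18.4×3.45 = 97.14 kPa.
Pore pressure: u = 9.81×(5.25 − 0.14) = 50.129 kPa.
Initial effective stress: σ'_0 = σ_v − u = 97.14 − 50.129 = 47.011 kPa.
Stress increase at mid-clay by the 2:1 spreading method:
Δσ = qB/(B+z) = 293×1.3/(1.3+5.25) = 58.153 kPa
Final effective stress: σ'_f = σ'_0 + Δσ = 47.011 + 58.153 = 105.16 kPa.
Normally consolidated clay, so the full stress increment lies on the virgin compression line:
S_c = C_c·H/(1+e₀)·log₁₀(σ'_f/σ'_0) = 0.31×6.9/(1+1.1)×log₁₀(105.16/47.011)
    = 1.0186 × 0.34965 = 0.3562 m

S_c ≈ 356 mm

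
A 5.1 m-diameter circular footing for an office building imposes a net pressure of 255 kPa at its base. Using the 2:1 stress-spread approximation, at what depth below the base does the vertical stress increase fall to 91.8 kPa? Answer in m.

2:1 spreading — at depth z the loaded area has grown by z in each plan dimension:
qD²/(D+z)² = Δσ_z ⇒ z = D(√(q/Δσ_z) − 1) = 5.1×(√(255/91.8) − 1) = 3.4 m

z ≈ 3.4 m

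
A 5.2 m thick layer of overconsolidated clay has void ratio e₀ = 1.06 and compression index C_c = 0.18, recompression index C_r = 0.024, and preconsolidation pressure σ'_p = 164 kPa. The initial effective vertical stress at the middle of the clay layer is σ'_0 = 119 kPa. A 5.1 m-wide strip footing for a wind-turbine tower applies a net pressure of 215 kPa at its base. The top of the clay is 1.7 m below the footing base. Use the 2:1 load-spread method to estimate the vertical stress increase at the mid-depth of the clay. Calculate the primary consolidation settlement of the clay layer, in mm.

S_c ≈ 80 mm

Mid-depth of clay below the footing base: z = 1.7 + 5.2/2 = 4.3 m.
Stress increase at mid-clay by the 2:1 spreading method:
Δσ = qB/(B+z) = 215×5.1/(5.1+4.3) = 116.65 kPa
Final effective stress: σ'_f = 119 + 116.65 = 235.65 kPa.
σ'_f = 235.65 > σ'_p = 164 kPa, so the stress path crosses the preconsolidation pressure — recompression up to σ'_p, then virgin compression beyond:
S_c = H/(1+e₀)·[C_r·log₁₀(σ'_p/σ'_0) + C_c·log₁₀(σ'_f/σ'_p)]
    = 5.2/2.06 × [0.024×log₁₀(164/119) + 0.18×log₁₀(235.65/164)]
    = 2.5243 × [0.0033431 + 0.028336] = 0.07997 m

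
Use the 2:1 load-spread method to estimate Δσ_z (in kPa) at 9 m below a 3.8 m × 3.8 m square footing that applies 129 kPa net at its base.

By the 2:1 method the load spreads at 1 horizontal : 2 vertical, so at depth z the loaded area has grown by z in each plan dimension:
Δσ = qBL/((B+z)(L+z)) = 129×3.8×3.8/((3.8+9)(3.8+9)) = 11.369 kPa

Δσ_z ≈ 11.4 kPa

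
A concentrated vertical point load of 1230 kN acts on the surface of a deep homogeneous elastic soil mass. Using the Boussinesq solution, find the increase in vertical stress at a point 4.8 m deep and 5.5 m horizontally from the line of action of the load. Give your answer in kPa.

Δσ_z ≈ 3.13 kPa

Boussinesq vertical stress below a point load on an elastic half-space:
Δσ_z = 3P/(2πz²) · [1 + (r/z)²]^(−5/2)
r/z = 5.5/4.8 = 1.1458; [1+(r/z)²]^(−5/2) = 0.12291.
Δσ_z = 3×1230/(2π×4.8²) × 0.12291 = 25.49 × 0.12291 = 3.133 kPa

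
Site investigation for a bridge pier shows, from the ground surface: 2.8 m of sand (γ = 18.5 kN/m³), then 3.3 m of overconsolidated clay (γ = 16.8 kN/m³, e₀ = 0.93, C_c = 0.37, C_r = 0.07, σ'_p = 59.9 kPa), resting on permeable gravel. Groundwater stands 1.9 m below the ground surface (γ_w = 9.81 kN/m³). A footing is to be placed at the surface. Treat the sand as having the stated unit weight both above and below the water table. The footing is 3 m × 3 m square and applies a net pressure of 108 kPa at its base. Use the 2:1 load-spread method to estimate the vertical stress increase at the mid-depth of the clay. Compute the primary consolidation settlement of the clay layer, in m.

S_c ≈ 0.0555 m

Mid-depth of clay below the ground surface: z = 2.8 + 3.3/2 = 4.45 m.
Total vertical stress at mid-clay: σ_v = 18.5×2.8 + 16.8×1.65 = 79.52 kPa.
Pore pressure: u = 9.81×(4.45 − 1.9) = 25.015 kPa.
Initial effective stress: σ'_0 = σ_v − u = 79.52 − 25.015 = 54.505 kPa.
Stress increase at mid-clay by the 2:1 spreading method:
Δσ = qBL/((B+z)(L+z)) = 108×3×3/((3+4.45)(3+4.45)) = 17.513 kPa
Final effective stress: σ'_f = 54.505 + 17.513 = 72.018 kPa.
σ'_f = 72.018 > σ'_p = 59.9 kPa, so the stress path crosses the preconsolidation pressure — recompression up to σ'_p, then virgin compression beyond:
S_c = H/(1+e₀)·[C_r·log₁₀(σ'_p/σ'_0) + C_c·log₁₀(σ'_f/σ'_p)]
    = 3.3/1.93 × [0.07×log₁₀(59.9/54.505) + 0.37×log₁₀(72.018/59.9)]
    = 1.7098 × [0.0028693 + 0.029605] = 0.05552 m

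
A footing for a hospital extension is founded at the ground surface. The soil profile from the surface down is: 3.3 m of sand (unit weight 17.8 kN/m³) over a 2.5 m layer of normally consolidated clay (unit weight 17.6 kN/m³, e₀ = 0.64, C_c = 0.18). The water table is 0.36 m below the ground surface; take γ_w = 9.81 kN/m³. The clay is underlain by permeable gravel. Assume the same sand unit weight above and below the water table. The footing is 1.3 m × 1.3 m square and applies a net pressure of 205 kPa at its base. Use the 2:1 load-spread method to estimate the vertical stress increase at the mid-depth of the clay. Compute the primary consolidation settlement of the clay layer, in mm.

S_c ≈ 27.1 mm

Mid-depth of clay below the ground surface: z = 3.3 + 2.5/2 = 4.55 m.
Total vertical stress at mid-clay: σ_v = 17.8×3.3 + 17.6×1.25 = 80.74 kPa.
Pore pressure: u = 9.81×(4.55 − 0.36) = 41.104 kPa.
Initial effective stress: σ'_0 = σ_v − u = 80.74 − 41.104 = 39.636 kPa.
Stress increase at mid-clay by the 2:1 spreading method:
Δσ = qBL/((B+z)(L+z)) = 205×1.3×1.3/((1.3+4.55)(1.3+4.55)) = 10.123 kPa
Final effective stress: σ'_f = σ'_0 + Δσ = 39.636 + 10.123 = 49.759 kPa.
Normally consolidated clay, so the full stress increment lies on the virgin compression line:
S_c = C_c·H/(1+e₀)·log₁₀(σ'_f/σ'_0) = 0.18×2.5/(1+0.64)×log₁₀(49.759/39.636)
    = 0.27439 × 0.098782 = 0.0271 m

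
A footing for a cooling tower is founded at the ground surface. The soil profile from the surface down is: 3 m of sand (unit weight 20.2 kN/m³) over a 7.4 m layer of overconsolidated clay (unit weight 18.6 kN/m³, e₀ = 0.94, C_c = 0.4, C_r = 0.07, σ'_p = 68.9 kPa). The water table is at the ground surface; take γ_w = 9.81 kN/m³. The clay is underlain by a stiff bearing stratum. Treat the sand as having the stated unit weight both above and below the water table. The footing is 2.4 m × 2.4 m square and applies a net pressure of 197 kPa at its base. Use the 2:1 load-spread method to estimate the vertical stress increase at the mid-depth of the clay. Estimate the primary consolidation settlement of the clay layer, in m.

S_c ≈ 0.0862 m

Mid-depth of clay below the ground surface: z = 3 + 7.4/2 = 6.7 m.
Total vertical stress at mid-clay: σ_v = 20.2×3 + 18.6×3.7 = 129.42 kPa.
Pore pressure: u = 9.81×(6.7 − 0) = 65.727 kPa.
Initial effective stress: σ'_0 = σ_v − u = 129.42 − 65.727 = 63.693 kPa.
Stress increase at mid-clay by the 2:1 spreading method:
Δσ = qBL/((B+z)(L+z)) = 197×2.4×2.4/((2.4+6.7)(2.4+6.7)) = 13.703 kPa
Final effective stress: σ'_f = 63.693 + 13.703 = 77.396 kPa.
σ'_f = 77.396 > σ'_p = 68.9 kPa, so the stress path crosses the preconsolidation pressure — recompression up to σ'_p, then virgin compression beyond:
S_c = H/(1+e₀)·[C_r·log₁₀(σ'_p/σ'_0) + C_c·log₁₀(σ'_f/σ'_p)]
    = 7.4/1.94 × [0.07×log₁₀(68.9/63.693) + 0.4×log₁₀(77.396/68.9)]
    = 3.8144 × [0.0023889 + 0.0202] = 0.08616 m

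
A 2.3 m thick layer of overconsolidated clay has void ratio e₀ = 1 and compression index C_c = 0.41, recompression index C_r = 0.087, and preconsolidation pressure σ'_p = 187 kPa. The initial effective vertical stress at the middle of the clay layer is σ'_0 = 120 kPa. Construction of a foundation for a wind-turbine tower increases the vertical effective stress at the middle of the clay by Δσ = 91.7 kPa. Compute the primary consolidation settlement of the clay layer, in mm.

S_c ≈ 44.7 mm

Final effective stress: σ'_f = 120 + 91.7 = 211.7 kPa.
σ'_f = 211.7 > σ'_p = 187 kPa, so the stress path crosses the preconsolidation pressure — recompression up to σ'_p, then virgin compression beyond:
S_c = H/(1+e₀)·[C_r·log₁₀(σ'_p/σ'_0) + C_c·log₁₀(σ'_f/σ'_p)]
    = 2.3/2 × [0.087×log₁₀(187/120) + 0.41×log₁₀(211.7/187)]
    = 1.15 × [0.016761 + 0.02209] = 0.04468 m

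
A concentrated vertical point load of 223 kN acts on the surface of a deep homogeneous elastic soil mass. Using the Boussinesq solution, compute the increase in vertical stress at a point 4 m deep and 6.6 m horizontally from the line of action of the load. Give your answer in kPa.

Δσ_z ≈ 0.249 kPa

Boussinesq vertical stress below a point load on an elastic half-space:
Δσ_z = 3P/(2πz²) · [1 + (r/z)²]^(−5/2)
r/z = 6.6/4 = 1.65; [1+(r/z)²]^(−5/2) = 0.037404.
Δσ_z = 3×223/(2π×4²) × 0.037404 = 6.6547 × 0.037404 = 0.2489 kPa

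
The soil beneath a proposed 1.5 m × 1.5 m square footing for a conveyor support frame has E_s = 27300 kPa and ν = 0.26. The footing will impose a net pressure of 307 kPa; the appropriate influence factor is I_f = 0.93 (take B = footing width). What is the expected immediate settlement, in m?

Immediate (elastic) settlement: S_e = q·B·(1−ν²)/E_s · I_f.
S_e = 307 × 1.5 × (1 − 0.26²) / 27300 × 0.93
    = 307 × 1.5 × 0.9324 / 27300 × 0.93
    = 0.01463 m

S_e ≈ 0.0146 m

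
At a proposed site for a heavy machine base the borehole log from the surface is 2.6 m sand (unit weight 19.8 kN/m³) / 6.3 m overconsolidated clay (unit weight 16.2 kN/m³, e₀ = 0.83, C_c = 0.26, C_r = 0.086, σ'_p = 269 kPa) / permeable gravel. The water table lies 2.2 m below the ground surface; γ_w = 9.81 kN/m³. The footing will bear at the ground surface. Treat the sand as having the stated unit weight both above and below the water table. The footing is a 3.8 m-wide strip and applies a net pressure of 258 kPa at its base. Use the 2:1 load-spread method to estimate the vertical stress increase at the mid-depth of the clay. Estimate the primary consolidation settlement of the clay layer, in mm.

Mid-depth of clay below the ground surface: z = 2.6 + 6.3/2 = 5.75 m.
Total vertical stress at mid-clay: σ_v = 19.8×2.6 + 16.2×3.15 = 102.51 kPa.
Pore pressure: u = 9.81×(5.75 − 2.2) = 34.825 kPa.
Initial effective stress: σ'_0 = σ_v − u = 102.51 − 34.825 = 67.685 kPa.
Stress increase at mid-clay by the 2:1 spreading method:
Δσ = qB/(B+z) = 258×3.8/(3.8+5.75) = 102.66 kPa
Final effective stress: σ'_f = 67.685 + 102.66 = 170.34 kPa.
σ'_f = 170.34 ≤ σ'_p = 269 kPa, so the clay remains overconsolidated and only the recompression index applies:
S_c = C_r·H/(1+e₀)·log₁₀(σ'_f/σ'_0) = 0.086×6.3/1.83×log₁₀(170.34/67.685)
    = 0.29606 × 0.40082 = 0.1187 m

S_c ≈ 119 mm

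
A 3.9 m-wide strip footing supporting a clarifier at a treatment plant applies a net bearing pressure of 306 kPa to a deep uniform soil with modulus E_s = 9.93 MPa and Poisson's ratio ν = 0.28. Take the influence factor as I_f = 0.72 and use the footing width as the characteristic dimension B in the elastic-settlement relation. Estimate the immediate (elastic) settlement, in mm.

S_e ≈ 79.7 mm

Immediate (elastic) settlement: S_e = q·B·(1−ν²)/E_s · I_f.
E_s = 9.93 MPa = 9930 kPa.
S_e = 306 × 3.9 × (1 − 0.28²) / 9930 × 0.72
    = 306 × 3.9 × 0.9216 / 9930 × 0.72
    = 0.07975 m = 79.75 mm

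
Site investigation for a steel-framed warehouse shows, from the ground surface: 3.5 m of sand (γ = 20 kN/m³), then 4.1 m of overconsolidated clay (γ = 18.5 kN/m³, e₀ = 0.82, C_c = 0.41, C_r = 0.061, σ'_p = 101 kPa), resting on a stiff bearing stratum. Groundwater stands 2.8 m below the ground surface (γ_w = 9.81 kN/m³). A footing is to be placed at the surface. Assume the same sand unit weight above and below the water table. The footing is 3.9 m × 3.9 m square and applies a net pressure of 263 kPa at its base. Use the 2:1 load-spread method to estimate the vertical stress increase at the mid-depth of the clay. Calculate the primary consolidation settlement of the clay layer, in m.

S_c ≈ 0.101 m

Mid-depth of clay below the ground surface: z = 3.5 + 4.1/2 = 5.55 m.
Total vertical stress at mid-clay: σ_v = 20×3.5 + 18.5×2.05 = 107.92 kPa.
Pore pressure: u = 9.81×(5.55 − 2.8) = 26.978 kPa.
Initial effective stress: σ'_0 = σ_v − u = 107.92 − 26.978 = 80.942 kPa.
Stress increase at mid-clay by the 2:1 spreading method:
Δσ = qBL/((B+z)(L+z)) = 263×3.9×3.9/((3.9+5.55)(3.9+5.55)) = 44.794 kPa
Final effective stress: σ'_f = 80.942 + 44.794 = 125.74 kPa.
σ'_f = 125.74 > σ'_p = 101 kPa, so the stress path crosses the preconsolidation pressure — recompression up to σ'_p, then virgin compression beyond:
S_c = H/(1+e₀)·[C_r·log₁₀(σ'_p/σ'_0) + C_c·log₁₀(σ'_f/σ'_p)]
    = 4.1/1.82 × [0.061×log₁₀(101/80.942) + 0.41×log₁₀(125.74/101)]
    = 2.2527 × [0.005865 + 0.039012] = 0.1011 m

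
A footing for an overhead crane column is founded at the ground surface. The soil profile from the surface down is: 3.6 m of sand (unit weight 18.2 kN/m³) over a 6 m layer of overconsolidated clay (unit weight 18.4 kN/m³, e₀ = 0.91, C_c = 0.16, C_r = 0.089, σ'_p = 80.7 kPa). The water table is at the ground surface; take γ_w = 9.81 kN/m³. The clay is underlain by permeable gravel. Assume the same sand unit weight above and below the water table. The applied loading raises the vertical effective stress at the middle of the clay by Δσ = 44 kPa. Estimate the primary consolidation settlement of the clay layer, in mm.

S_c ≈ 91.2 mm

Mid-depth of clay below the ground surface: z = 3.6 + 6/2 = 6.6 m.
Total vertical stress at mid-clay: σ_v = 18.2×3.6 + 18.4×3 = 120.72 kPa.
Pore pressure: u = 9.81×(6.6 − 0) = 64.746 kPa.
Initial effective stress: σ'_0 = σ_v − u = 120.72 − 64.746 = 55.974 kPa.
Final effective stress: σ'_f = 55.974 + 44 = 99.974 kPa.
σ'_f = 99.974 > σ'_p = 80.7 kPa, so the stress path crosses the preconsolidation pressure — recompression up to σ'_p, then virgin compression beyond:
S_c = H/(1+e₀)·[C_r·log₁₀(σ'_p/σ'_0) + C_c·log₁₀(σ'_f/σ'_p)]
    = 6/1.91 × [0.089×log₁₀(80.7/55.974) + 0.16×log₁₀(99.974/80.7)]
    = 3.1414 × [0.014141 + 0.014882] = 0.09117 m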